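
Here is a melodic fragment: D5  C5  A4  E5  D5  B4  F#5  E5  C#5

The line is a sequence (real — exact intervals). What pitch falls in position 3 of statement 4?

With 3-note cells, note 3 of each statement runs A4, B4, C#5.
From C#5, up a 2nd gives D#5.

D#5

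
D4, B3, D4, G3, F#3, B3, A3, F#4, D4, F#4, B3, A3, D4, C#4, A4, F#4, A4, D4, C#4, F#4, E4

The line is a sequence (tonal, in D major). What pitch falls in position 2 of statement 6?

E5

With 7-note cells, note 2 of each statement runs B3, D4, F#4.
Carrying that up a 3rd forward: A4 → C#5 → E5.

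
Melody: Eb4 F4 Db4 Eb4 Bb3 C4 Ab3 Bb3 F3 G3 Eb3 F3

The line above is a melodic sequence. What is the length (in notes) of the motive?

12 notes total. Splitting into 3 groups of 4:
Eb4 F4 Db4 Eb4 | Bb3 C4 Ab3 Bb3 | F3 G3 Eb3 F3
Every group is a transposition down a 4th of the one before; no shorter unit works.

4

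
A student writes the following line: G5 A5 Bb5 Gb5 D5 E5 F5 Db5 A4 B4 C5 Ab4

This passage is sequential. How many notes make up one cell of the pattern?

4

Try groups of 4 (3 cells in 12 notes):
G5 A5 Bb5 Gb5 | D5 E5 F5 Db5 | A4 B4 C5 Ab4
Each cell is the previous one down a 4th — so the unit is 4 notes.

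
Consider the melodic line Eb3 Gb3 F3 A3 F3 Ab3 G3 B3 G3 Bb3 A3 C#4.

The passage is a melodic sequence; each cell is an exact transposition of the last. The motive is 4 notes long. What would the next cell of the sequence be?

Unit = 4 notes; the statements start on Eb3, F3, G3, moving up a 2nd each time.
From A3 the exact shape gives A3 C4 B3 D#4.

A3 C4 B3 D#4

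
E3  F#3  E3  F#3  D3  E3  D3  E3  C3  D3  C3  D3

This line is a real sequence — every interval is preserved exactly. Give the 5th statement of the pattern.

With a 4-note motive the entries are E3, D3, C3, each down a 2nd from the previous.
Extending down a 2nd: Bb2 → Ab2.
From Ab2 the exact shape gives Ab2 Bb2 Ab2 Bb2.

Ab2 Bb2 Ab2 Bb2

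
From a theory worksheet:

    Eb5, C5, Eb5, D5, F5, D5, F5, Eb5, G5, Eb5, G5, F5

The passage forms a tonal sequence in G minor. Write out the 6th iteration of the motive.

C6 A5 C6 Bb5

Taking 4-note groups, the heads are Eb5, F5, G5: the pattern moves up a 2nd.
Carrying on: A5 → Bb5 → C6.
So cell 6 is C6 A5 C6 Bb5.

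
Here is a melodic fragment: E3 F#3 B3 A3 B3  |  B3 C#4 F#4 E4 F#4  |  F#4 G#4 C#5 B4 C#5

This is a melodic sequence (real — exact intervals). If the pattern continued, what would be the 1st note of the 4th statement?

The unit is 5 notes. Position-1 pitches of the 3 shown cells: E3, B3, F#4.
From F#4, up a 5th gives C#5.

C#5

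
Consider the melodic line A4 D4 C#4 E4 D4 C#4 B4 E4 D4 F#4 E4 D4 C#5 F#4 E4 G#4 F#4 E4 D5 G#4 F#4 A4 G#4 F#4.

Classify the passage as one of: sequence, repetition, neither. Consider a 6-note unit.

sequence

Each 6-note cell is the previous one transposed up a 2nd.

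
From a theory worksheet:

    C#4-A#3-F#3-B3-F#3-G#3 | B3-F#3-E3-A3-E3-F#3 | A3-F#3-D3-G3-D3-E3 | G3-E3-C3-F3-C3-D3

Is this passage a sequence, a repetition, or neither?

neither

Note 2 of cell 2 is F#3; if this were a sequence it would be G#3. No unit length gives a consistent transposition pattern.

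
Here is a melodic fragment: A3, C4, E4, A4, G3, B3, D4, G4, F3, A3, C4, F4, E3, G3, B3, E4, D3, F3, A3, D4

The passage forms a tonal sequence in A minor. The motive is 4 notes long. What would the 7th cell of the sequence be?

The 4-note cells begin on A3, G3, F3, E3, D3 — each down a 2nd from the last.
Carrying on: C3 → B2.
So cell 7 is B2 D3 F3 B3.

B2 D3 F3 B3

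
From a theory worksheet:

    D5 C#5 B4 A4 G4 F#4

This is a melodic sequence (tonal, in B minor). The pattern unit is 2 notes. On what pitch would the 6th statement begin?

A3

The 2-note cells begin on D5, B4, G4 — each down a 3rd from the last.
Continuing: E4 → C#4 → A3. Statement 6 starts on A3.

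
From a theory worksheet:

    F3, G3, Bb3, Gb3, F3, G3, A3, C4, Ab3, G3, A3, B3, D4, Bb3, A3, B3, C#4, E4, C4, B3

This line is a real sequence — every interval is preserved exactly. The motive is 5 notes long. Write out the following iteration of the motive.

Unit = 5 notes; the statements start on F3, G3, A3, B3, moving up a 2nd each time.
From C#4 the exact shape gives C#4 D#4 F#4 D4 C#4.

C#4 D#4 F#4 D4 C#4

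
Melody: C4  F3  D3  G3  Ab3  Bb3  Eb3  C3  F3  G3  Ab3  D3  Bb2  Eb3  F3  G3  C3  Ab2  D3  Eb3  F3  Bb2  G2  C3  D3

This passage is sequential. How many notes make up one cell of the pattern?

5

There are 25 notes; a 5-note unit gives 5 cells:
C4 F3 D3 G3 Ab3 | Bb3 Eb3 C3 F3 G3 | Ab3 D3 Bb2 Eb3 F3 | G3 C3 Ab2 D3 Eb3 | F3 Bb2 G2 C3 D3
Each cell is the previous one down a 2nd — so the unit is 5 notes.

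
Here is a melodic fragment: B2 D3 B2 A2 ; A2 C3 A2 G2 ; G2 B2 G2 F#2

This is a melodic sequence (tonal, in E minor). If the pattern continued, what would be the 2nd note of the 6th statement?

F#2

Grouping in 4s, the 2nd note of each cell is D3, C3, B2.
Each moves down a 2nd. Continuing: A2 → G2 → F#2.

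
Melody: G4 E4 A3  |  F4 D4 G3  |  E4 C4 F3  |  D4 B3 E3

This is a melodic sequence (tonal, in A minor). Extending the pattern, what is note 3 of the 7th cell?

B2

With 3-note cells, note 3 of each statement runs A3, G3, F3, E3.
Carrying that down a 2nd forward: D3 → C3 → B2.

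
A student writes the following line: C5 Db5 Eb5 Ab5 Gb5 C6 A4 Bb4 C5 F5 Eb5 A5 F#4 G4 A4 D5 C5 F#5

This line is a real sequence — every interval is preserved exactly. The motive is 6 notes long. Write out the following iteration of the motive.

With a 6-note motive the entries are C5, A4, F#4, each down a 3rd from the previous.
So cell 4 is D#4 E4 F#4 B4 A4 D#5.

D#4 E4 F#4 B4 A4 D#5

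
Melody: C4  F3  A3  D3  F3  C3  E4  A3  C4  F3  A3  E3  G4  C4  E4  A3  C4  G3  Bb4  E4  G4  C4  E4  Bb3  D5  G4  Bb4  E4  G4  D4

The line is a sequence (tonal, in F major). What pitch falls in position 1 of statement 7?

A5

With 6-note cells, note 1 of each statement runs C4, E4, G4, Bb4, D5.
Extending up a 3rd: F5 → A5.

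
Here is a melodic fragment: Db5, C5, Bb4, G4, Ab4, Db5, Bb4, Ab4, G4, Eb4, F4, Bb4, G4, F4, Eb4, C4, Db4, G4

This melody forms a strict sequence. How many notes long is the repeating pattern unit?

There are 18 notes; a 6-note unit gives 3 cells:
Db5 C5 Bb4 G4 Ab4 Db5 | Bb4 Ab4 G4 Eb4 F4 Bb4 | G4 F4 Eb4 C4 Db4 G4
Every group is a transposition down a 3rd of the one before; no shorter unit works.

6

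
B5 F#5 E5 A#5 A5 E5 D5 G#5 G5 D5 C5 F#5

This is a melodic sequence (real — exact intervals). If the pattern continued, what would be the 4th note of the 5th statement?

D5

With 4-note cells, note 4 of each statement runs A#5, G#5, F#5.
Extending down a 2nd: E5 → D5.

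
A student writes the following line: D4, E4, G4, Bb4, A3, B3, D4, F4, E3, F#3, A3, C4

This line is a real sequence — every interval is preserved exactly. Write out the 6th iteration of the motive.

Unit = 4 notes; the statements start on D4, A3, E3, moving down a 4th each time.
Continuing the starts: B2 → F#2 → C#2.
So cell 6 is C#2 D#2 F#2 A2.

C#2 D#2 F#2 A2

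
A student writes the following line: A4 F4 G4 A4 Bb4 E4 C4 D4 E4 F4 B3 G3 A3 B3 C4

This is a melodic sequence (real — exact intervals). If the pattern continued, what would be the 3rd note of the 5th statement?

With 5-note cells, note 3 of each statement runs G4, D4, A3.
Extending down a 4th: E3 → B2.

B2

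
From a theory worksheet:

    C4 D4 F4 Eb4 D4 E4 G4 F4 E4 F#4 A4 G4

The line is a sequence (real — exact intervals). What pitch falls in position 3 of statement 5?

C#5

The unit is 4 notes. Position-3 pitches of the 3 shown cells: F4, G4, A4.
Extending up a 2nd: B4 → C#5.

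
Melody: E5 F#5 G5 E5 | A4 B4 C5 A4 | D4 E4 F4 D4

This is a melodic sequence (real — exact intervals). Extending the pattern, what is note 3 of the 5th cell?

With 4-note cells, note 3 of each statement runs G5, C5, F4.
Carrying that down a 5th forward: Bb3 → Eb3.

Eb3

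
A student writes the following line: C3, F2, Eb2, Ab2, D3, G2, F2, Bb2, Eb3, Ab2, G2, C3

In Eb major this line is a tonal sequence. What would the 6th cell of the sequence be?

Taking 4-note groups, the heads are C3, D3, Eb3: the pattern moves up a 2nd.
Carrying on: F3 → G3 → Ab3.
So cell 6 is Ab3 D3 C3 F3.

Ab3 D3 C3 F3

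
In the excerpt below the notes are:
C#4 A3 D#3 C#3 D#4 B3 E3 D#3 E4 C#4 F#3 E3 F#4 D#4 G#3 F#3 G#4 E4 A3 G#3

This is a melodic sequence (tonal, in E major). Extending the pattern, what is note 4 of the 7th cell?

Grouping in 4s, the 4th note of each cell is C#3, D#3, E3, F#3, G#3.
Each moves up a 2nd. Continuing: A3 → B3.

B3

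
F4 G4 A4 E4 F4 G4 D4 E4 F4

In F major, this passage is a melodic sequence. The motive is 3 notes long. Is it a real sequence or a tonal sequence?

tonal

Every note is diatonic to F major.
Cell 1 has +2 semitones from note 1 to 2, but cell 2 has +1 — the interval quality changes while the contour stays the same, which is the hallmark of a tonal sequence.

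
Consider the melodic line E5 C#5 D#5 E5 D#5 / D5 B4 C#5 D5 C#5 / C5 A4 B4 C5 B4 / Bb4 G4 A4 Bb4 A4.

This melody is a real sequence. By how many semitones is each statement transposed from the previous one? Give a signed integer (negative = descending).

-2

Taking 5-note groups, the heads are E5, D5, C5, Bb4: the pattern moves down a 2nd.
E5→D5 is 74 − 76 = -2 semitones.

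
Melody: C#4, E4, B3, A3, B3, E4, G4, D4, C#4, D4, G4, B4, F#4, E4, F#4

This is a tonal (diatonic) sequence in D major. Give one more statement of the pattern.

B4 D5 A4 G4 A4

The 5-note cells begin on C#4, E4, G4 — each up a 3rd from the last.
So cell 4 is B4 D5 A4 G4 A4.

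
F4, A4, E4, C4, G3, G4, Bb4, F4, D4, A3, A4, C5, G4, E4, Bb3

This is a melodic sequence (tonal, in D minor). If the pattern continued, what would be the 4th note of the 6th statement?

A4

With 5-note cells, note 4 of each statement runs C4, D4, E4.
Carrying that up a 2nd forward: F4 → G4 → A4.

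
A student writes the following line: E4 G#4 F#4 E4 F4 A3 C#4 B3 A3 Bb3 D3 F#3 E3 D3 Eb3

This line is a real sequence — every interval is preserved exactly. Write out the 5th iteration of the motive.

The 5-note cells begin on E4, A3, D3 — each down a 5th from the last.
Continuing the starts: G2 → C2.
Statement 5 starts on C2 and keeps the same exact contour: C2 E2 D2 C2 Db2.

C2 E2 D2 C2 Db2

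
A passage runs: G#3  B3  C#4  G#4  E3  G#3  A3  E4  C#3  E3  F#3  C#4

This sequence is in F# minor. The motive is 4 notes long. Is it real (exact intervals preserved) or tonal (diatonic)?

Every note is diatonic to F# minor.
Cell 1 has +3 semitones from note 1 to 2, but cell 2 has +4 — the interval quality changes while the contour stays the same, which is the hallmark of a tonal sequence.

tonal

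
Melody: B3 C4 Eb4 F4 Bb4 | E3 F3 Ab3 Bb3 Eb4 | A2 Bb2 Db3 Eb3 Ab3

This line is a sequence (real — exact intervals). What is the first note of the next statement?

The 5-note cells begin on B3, E3, A2 — each down a 5th from the last.
The next head, down a 5th from A2, is D2.

D2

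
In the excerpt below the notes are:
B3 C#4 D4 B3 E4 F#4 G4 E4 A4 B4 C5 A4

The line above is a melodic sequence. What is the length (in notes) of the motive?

Try groups of 4 (3 cells in 12 notes):
B3 C#4 D4 B3 | E4 F#4 G4 E4 | A4 B4 C5 A4
Each cell is the previous one up a 4th — so the unit is 4 notes.

4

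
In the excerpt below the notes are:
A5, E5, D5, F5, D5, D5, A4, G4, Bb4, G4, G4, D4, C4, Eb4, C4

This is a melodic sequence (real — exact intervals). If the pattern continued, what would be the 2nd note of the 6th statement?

F2

Grouping in 5s, the 2nd note of each cell is E5, A4, D4.
Carrying that down a 5th forward: G3 → C3 → F2.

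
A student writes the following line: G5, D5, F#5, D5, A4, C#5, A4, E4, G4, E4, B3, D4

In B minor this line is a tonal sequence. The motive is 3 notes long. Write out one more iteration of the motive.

With a 3-note motive the entries are G5, D5, A4, E4, each down a 4th from the previous.
Statement 5 starts on B3 and keeps the same diatonic contour: B3 F#3 A3.

B3 F#3 A3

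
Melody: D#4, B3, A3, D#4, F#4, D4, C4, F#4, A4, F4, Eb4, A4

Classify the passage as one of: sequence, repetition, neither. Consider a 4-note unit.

Each 4-note cell is the previous one transposed up a 3rd.

sequence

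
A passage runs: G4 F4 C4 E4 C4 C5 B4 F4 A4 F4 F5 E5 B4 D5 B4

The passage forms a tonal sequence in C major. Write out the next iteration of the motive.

B5 A5 E5 G5 E5

With a 5-note motive the entries are G4, C5, F5, each up a 4th from the previous.
From B5 the diatonic shape gives B5 A5 E5 G5 E5.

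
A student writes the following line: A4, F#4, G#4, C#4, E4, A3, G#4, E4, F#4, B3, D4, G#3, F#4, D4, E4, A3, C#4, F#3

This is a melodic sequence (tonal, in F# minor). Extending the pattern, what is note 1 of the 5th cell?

The unit is 6 notes. Position-1 pitches of the 3 shown cells: A4, G#4, F#4.
Carrying that down a 2nd forward: E4 → D4.

D4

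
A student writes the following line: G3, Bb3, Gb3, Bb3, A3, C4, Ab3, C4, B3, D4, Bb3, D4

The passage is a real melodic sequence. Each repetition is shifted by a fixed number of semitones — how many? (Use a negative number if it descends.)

2

The 4-note cells begin on G3, A3, B3 — each up a 2nd from the last.
G3 to A3 spans +2 semitones.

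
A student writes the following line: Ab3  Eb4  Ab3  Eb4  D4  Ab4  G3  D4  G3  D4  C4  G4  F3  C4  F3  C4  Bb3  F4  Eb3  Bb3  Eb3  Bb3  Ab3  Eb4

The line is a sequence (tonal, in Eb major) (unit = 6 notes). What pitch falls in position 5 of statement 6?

F3

With 6-note cells, note 5 of each statement runs D4, C4, Bb3, Ab3.
Extending down a 2nd: G3 → F3.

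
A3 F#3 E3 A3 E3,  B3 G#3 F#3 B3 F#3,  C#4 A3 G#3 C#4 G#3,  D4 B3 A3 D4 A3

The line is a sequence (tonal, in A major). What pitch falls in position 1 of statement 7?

Grouping in 5s, the 1st note of each cell is A3, B3, C#4, D4.
Extending up a 2nd: E4 → F#4 → G#4.

G#4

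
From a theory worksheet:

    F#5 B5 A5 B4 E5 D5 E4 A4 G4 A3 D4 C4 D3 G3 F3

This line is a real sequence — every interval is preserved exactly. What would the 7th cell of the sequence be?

C2 F2 Eb2

Taking 3-note groups, the heads are F#5, B4, E4, A3, D3: the pattern moves down a 5th.
Extending down a 5th: G2 → C2.
So cell 7 is C2 F2 Eb2.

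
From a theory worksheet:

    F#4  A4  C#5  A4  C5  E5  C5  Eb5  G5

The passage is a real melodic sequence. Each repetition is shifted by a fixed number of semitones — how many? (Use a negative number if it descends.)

With a 3-note motive the entries are F#4, A4, C5, each up a 3rd from the previous.
F#4→A4 is 69 − 66 = 3 semitones.

3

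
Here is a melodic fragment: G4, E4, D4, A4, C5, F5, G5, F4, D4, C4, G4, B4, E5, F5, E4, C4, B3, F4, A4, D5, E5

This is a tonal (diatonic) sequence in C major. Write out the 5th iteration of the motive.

C4 A3 G3 D4 F4 B4 C5

Taking 7-note groups, the heads are G4, F4, E4: the pattern moves down a 2nd.
Continuing the starts: D4 → C4.
So cell 5 is C4 A3 G3 D4 F4 B4 C5.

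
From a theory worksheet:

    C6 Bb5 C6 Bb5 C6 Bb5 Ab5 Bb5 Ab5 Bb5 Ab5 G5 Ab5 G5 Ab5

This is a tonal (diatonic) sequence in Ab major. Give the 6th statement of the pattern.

Unit = 5 notes; the statements start on C6, Bb5, Ab5, moving down a 2nd each time.
Carrying on: G5 → F5 → Eb5.
So cell 6 is Eb5 Db5 Eb5 Db5 Eb5.

Eb5 Db5 Eb5 Db5 Eb5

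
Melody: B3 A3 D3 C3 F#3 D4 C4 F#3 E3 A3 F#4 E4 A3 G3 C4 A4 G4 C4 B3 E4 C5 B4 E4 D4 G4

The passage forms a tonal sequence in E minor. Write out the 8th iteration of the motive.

Unit = 5 notes; the statements start on B3, D4, F#4, A4, C5, moving up a 3rd each time.
Extending up a 3rd: E5 → G5 → B5.
So cell 8 is B5 A5 D5 C5 F#5.

B5 A5 D5 C5 F#5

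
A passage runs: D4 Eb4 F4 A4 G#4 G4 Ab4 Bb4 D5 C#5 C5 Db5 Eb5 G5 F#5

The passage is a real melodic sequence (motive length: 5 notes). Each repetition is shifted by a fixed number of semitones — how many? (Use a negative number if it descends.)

The 5-note cells begin on D4, G4, C5 — each up a 4th from the last.
D4 to G4 spans +5 semitones.

5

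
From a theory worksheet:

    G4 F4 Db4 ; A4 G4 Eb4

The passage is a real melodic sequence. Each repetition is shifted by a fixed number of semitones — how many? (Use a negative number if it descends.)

Unit = 3 notes; the statements start on G4, A4, moving up a 2nd each time.
Counting half-steps from G4 to A4: 2.

2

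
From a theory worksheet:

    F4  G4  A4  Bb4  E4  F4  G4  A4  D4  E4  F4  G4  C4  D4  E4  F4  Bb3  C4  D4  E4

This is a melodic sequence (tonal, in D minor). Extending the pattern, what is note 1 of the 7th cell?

G3

Grouping in 4s, the 1st note of each cell is F4, E4, D4, C4, Bb3.
Each moves down a 2nd. Continuing: A3 → G3.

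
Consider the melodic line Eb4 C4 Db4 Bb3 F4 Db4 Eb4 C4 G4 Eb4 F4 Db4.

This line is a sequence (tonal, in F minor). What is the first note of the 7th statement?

With a 4-note motive the entries are Eb4, F4, G4, each up a 2nd from the previous.
Continuing: Ab4 → Bb4 → C5 → Db5. Statement 7 starts on Db5.

Db5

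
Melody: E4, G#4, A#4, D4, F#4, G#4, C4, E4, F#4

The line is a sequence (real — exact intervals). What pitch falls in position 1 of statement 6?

The unit is 3 notes. Position-1 pitches of the 3 shown cells: E4, D4, C4.
Each moves down a 2nd. Continuing: Bb3 → Ab3 → Gb3.

Gb3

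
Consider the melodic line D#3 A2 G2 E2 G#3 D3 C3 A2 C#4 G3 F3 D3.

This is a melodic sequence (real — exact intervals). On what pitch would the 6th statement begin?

Taking 4-note groups, the heads are D#3, G#3, C#4: the pattern moves up a 4th.
Extending the heads up a 4th: F#4 → B4 → E5.

E5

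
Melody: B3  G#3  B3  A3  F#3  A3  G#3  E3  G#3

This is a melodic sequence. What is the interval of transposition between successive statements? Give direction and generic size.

down a 2nd

The 3-note cells begin on B3, A3, G#3 — each down a 2nd from the last.
From B3 to A3: down a 2nd.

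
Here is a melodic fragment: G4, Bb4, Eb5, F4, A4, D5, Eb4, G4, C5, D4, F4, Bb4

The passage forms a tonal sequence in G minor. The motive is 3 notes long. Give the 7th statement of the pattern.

With a 3-note motive the entries are G4, F4, Eb4, D4, each down a 2nd from the previous.
Carrying on: C4 → Bb3 → A3.
From A3 the diatonic shape gives A3 C4 F4.

A3 C4 F4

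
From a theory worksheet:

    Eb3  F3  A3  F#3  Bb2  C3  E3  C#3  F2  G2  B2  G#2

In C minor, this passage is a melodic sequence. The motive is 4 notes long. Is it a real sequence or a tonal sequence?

real

Each cell has the same semitone pattern (2, 4, -3) — intervals are preserved exactly.
And A3 lies outside C minor, so the sequence is real rather than tonal.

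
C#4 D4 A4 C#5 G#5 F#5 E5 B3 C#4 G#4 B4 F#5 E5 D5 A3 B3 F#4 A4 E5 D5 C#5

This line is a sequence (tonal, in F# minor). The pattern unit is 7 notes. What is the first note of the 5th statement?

F#3

Unit = 7 notes; the statements start on C#4, B3, A3, moving down a 2nd each time.
Continuing: G#3 → F#3. Statement 5 starts on F#3.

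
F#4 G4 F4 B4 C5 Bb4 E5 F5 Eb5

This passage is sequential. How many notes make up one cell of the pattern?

3

There are 9 notes; a 3-note unit gives 3 cells:
F#4 G4 F4 | B4 C5 Bb4 | E5 F5 Eb5
Each cell is the previous one up a 4th — so the unit is 3 notes.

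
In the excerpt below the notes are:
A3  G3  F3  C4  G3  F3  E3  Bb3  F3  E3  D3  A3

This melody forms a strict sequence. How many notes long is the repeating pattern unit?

There are 12 notes; a 4-note unit gives 3 cells:
A3 G3 F3 C4 | G3 F3 E3 Bb3 | F3 E3 D3 A3
That's a consistent down a 2nd shift per cell, and no other grouping gives one.

4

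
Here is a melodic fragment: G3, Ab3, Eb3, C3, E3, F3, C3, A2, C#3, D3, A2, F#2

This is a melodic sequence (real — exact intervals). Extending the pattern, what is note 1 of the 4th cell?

A#2

The unit is 4 notes. Position-1 pitches of the 3 shown cells: G3, E3, C#3.
Each moves down a 3rd; the next is A#2.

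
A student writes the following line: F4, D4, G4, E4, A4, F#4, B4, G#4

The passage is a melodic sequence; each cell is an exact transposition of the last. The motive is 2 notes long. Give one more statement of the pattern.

With a 2-note motive the entries are F4, G4, A4, B4, each up a 2nd from the previous.
So cell 5 is C#5 A#4.

C#5 A#4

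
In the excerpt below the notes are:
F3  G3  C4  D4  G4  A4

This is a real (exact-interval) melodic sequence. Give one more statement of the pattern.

D5 E5

Taking 2-note groups, the heads are F3, C4, G4: the pattern moves up a 5th.
Statement 4 starts on D5 and keeps the same exact contour: D5 E5.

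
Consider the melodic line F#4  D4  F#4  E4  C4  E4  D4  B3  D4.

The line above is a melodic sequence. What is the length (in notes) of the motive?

9 notes total. Splitting into 3 groups of 3:
F#4 D4 F#4 | E4 C4 E4 | D4 B3 D4
Every group is a transposition down a 2nd of the one before; no shorter unit works.

3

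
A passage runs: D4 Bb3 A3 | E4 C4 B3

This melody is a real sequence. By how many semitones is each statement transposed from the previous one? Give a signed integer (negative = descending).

The 3-note cells begin on D4, E4 — each up a 2nd from the last.
Counting half-steps from D4 to E4: 2.

2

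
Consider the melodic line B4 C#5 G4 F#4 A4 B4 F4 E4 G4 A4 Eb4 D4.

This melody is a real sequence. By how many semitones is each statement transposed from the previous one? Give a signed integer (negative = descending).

-2

Taking 4-note groups, the heads are B4, A4, G4: the pattern moves down a 2nd.
B4→A4 is 69 − 71 = -2 semitones.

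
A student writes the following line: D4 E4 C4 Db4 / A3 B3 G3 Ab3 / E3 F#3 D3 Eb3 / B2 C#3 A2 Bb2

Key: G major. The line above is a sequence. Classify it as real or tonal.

Each cell has the same semitone pattern (2, -4, 1) — intervals are preserved exactly.
And Db4 lies outside G major, so the sequence is real rather than tonal.

real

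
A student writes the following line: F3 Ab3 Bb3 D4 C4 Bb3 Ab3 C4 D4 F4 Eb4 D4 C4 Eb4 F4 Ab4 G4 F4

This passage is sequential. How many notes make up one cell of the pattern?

6

18 notes total. Splitting into 3 groups of 6:
F3 Ab3 Bb3 D4 C4 Bb3 | Ab3 C4 D4 F4 Eb4 D4 | C4 Eb4 F4 Ab4 G4 F4
Every group is a transposition up a 3rd of the one before; no shorter unit works.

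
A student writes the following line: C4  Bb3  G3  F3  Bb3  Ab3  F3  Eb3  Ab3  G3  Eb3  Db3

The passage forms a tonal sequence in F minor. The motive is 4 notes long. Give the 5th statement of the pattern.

F3 Eb3 C3 Bb2

The 4-note cells begin on C4, Bb3, Ab3 — each down a 2nd from the last.
Extending down a 2nd: G3 → F3.
So cell 5 is F3 Eb3 C3 Bb2.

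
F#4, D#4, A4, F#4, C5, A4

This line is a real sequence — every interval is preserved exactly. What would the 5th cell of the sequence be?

Gb5 Eb5

The 2-note cells begin on F#4, A4, C5 — each up a 3rd from the last.
Carrying on: Eb5 → Gb5.
From Gb5 the exact shape gives Gb5 Eb5.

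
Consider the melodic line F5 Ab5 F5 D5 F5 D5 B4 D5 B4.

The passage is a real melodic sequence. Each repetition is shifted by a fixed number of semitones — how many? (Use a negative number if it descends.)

-3

Unit = 3 notes; the statements start on F5, D5, B4, moving down a 3rd each time.
F5 to D5 spans -3 semitones.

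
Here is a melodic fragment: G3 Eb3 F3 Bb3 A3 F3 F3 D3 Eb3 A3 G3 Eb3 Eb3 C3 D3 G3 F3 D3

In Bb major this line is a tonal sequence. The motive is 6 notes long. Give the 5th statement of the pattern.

C3 A2 Bb2 Eb3 D3 Bb2

Taking 6-note groups, the heads are G3, F3, Eb3: the pattern moves down a 2nd.
Continuing the starts: D3 → C3.
From C3 the diatonic shape gives C3 A2 Bb2 Eb3 D3 Bb2.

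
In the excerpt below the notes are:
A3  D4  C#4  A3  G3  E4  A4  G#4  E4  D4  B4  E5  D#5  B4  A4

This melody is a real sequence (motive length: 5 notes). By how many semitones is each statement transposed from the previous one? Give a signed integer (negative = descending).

Taking 5-note groups, the heads are A3, E4, B4: the pattern moves up a 5th.
A3 to E4 spans +7 semitones.

7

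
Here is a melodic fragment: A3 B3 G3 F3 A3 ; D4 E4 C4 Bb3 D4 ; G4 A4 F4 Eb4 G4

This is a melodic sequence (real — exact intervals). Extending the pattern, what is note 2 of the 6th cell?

C6

Grouping in 5s, the 2nd note of each cell is B3, E4, A4.
Each moves up a 4th. Continuing: D5 → G5 → C6.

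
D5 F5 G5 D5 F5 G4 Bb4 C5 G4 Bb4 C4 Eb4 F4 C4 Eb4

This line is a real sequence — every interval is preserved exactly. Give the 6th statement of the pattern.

Eb2 Gb2 Ab2 Eb2 Gb2

Taking 5-note groups, the heads are D5, G4, C4: the pattern moves down a 5th.
Carrying on: F3 → Bb2 → Eb2.
Statement 6 starts on Eb2 and keeps the same exact contour: Eb2 Gb2 Ab2 Eb2 Gb2.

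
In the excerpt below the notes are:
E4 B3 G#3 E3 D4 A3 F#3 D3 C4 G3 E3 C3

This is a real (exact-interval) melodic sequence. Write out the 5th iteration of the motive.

Ab3 Eb3 C3 Ab2

With a 4-note motive the entries are E4, D4, C4, each down a 2nd from the previous.
Continuing the starts: Bb3 → Ab3.
So cell 5 is Ab3 Eb3 C3 Ab2.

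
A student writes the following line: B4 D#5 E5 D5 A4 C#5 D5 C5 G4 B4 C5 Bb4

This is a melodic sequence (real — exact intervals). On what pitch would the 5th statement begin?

Eb4

Unit = 4 notes; the statements start on B4, A4, G4, moving down a 2nd each time.
Extending the heads down a 2nd: F4 → Eb4.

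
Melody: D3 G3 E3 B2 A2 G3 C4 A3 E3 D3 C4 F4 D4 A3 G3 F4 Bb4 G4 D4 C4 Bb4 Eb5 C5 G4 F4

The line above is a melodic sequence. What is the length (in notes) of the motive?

There are 25 notes; a 5-note unit gives 5 cells:
D3 G3 E3 B2 A2 | G3 C4 A3 E3 D3 | C4 F4 D4 A3 G3 | F4 Bb4 G4 D4 C4 | Bb4 Eb5 C5 G4 F4
Each cell is the previous one up a 4th — so the unit is 5 notes.

5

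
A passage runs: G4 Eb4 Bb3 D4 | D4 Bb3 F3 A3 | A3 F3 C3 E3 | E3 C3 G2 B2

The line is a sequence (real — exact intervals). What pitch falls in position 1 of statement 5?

B2

Grouping in 4s, the 1st note of each cell is G4, D4, A3, E3.
From E3, down a 4th gives B2.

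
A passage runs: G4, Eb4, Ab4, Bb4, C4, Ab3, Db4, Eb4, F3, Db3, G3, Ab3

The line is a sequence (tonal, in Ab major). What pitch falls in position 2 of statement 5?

Grouping in 4s, the 2nd note of each cell is Eb4, Ab3, Db3.
Carrying that down a 5th forward: G2 → C2.

C2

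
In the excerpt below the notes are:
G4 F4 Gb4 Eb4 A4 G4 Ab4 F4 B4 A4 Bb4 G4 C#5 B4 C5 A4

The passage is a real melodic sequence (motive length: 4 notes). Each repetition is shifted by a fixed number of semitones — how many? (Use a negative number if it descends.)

2

Unit = 4 notes; the statements start on G4, A4, B4, C#5, moving up a 2nd each time.
G4 to A4 spans +2 semitones.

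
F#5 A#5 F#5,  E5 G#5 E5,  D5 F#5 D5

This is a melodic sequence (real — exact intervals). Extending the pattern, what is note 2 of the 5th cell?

D5

The unit is 3 notes. Position-2 pitches of the 3 shown cells: A#5, G#5, F#5.
Each moves down a 2nd. Continuing: E5 → D5.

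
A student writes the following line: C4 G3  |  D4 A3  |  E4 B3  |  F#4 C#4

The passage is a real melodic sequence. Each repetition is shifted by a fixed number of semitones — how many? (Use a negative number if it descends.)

Unit = 2 notes; the statements start on C4, D4, E4, F#4, moving up a 2nd each time.
C4→D4 is 62 − 60 = 2 semitones.

2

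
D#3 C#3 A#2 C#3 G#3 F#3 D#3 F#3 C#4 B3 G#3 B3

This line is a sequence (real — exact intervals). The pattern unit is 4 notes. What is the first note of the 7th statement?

With a 4-note motive the entries are D#3, G#3, C#4, each up a 4th from the previous.
Continuing: F#4 → B4 → E5 → A5. Statement 7 starts on A5.

A5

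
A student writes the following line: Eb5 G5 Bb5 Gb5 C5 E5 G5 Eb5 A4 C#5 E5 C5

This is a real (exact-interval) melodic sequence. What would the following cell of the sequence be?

F#4 A#4 C#5 A4

The 4-note cells begin on Eb5, C5, A4 — each down a 3rd from the last.
From F#4 the exact shape gives F#4 A#4 C#5 A4.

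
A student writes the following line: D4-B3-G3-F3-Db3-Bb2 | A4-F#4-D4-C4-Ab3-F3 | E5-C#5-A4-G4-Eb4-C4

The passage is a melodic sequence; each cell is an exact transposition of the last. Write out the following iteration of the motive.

Unit = 6 notes; the statements start on D4, A4, E5, moving up a 5th each time.
Statement 4 starts on B5 and keeps the same exact contour: B5 G#5 E5 D5 Bb4 G4.

B5 G#5 E5 D5 Bb4 G4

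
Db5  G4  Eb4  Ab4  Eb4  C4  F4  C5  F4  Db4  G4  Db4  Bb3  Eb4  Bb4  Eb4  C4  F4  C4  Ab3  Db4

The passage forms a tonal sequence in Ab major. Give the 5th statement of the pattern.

Taking 7-note groups, the heads are Db5, C5, Bb4: the pattern moves down a 2nd.
Continuing the starts: Ab4 → G4.
From G4 the diatonic shape gives G4 C4 Ab3 Db4 Ab3 F3 Bb3.

G4 C4 Ab3 Db4 Ab3 F3 Bb3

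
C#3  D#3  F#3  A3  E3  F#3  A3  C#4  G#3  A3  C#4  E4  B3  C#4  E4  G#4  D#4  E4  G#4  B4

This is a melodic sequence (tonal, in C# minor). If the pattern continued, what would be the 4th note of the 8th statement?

The unit is 4 notes. Position-4 pitches of the 5 shown cells: A3, C#4, E4, G#4, B4.
Each moves up a 3rd. Continuing: D#5 → F#5 → A5.

A5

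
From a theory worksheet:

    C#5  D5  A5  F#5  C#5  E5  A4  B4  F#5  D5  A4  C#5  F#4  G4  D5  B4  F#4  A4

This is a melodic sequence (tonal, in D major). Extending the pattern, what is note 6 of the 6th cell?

With 6-note cells, note 6 of each statement runs E5, C#5, A4.
Each moves down a 3rd. Continuing: F#4 → D4 → B3.

B3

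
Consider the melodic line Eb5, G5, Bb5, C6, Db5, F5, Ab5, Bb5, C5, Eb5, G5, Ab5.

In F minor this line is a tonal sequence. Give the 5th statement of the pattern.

Taking 4-note groups, the heads are Eb5, Db5, C5: the pattern moves down a 2nd.
Continuing the starts: Bb4 → Ab4.
Statement 5 starts on Ab4 and keeps the same diatonic contour: Ab4 C5 Eb5 F5.

Ab4 C5 Eb5 F5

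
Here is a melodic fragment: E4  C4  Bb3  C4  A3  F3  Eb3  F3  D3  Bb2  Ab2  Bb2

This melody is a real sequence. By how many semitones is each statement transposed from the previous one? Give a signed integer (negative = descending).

-7

Unit = 4 notes; the statements start on E4, A3, D3, moving down a 5th each time.
E4 to A3 spans -7 semitones.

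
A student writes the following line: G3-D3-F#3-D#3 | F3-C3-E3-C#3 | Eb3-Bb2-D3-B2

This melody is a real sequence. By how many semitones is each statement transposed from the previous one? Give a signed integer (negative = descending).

-2

Taking 4-note groups, the heads are G3, F3, Eb3: the pattern moves down a 2nd.
Counting half-steps from G3 to F3: -2.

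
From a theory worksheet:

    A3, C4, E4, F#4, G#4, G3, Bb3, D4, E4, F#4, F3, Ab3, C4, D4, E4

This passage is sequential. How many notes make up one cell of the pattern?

There are 15 notes; a 5-note unit gives 3 cells:
A3 C4 E4 F#4 G#4 | G3 Bb3 D4 E4 F#4 | F3 Ab3 C4 D4 E4
Each cell is the previous one down a 2nd — so the unit is 5 notes.

5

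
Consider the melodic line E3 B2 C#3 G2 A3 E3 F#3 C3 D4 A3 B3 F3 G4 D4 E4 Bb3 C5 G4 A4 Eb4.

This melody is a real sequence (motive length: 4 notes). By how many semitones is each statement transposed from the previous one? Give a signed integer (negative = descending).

With a 4-note motive the entries are E3, A3, D4, G4, C5, each up a 4th from the previous.
E3→A3 is 57 − 52 = 5 semitones.

5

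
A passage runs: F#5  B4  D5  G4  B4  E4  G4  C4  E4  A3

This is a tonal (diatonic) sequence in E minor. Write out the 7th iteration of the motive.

Unit = 2 notes; the statements start on F#5, D5, B4, G4, E4, moving down a 3rd each time.
Continuing the starts: C4 → A3.
Statement 7 starts on A3 and keeps the same diatonic contour: A3 D3.

A3 D3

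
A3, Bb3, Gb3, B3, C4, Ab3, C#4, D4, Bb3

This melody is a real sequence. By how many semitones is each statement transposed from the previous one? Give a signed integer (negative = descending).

Unit = 3 notes; the statements start on A3, B3, C#4, moving up a 2nd each time.
Counting half-steps from A3 to B3: 2.

2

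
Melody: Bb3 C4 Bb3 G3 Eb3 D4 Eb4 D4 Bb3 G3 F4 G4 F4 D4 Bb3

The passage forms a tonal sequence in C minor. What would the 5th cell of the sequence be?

The 5-note cells begin on Bb3, D4, F4 — each up a 3rd from the last.
Continuing the starts: Ab4 → C5.
Statement 5 starts on C5 and keeps the same diatonic contour: C5 D5 C5 Ab4 F4.

C5 D5 C5 Ab4 F4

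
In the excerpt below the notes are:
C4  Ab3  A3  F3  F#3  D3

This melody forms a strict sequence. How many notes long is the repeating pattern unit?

2

6 notes total. Splitting into 3 groups of 2:
C4 Ab3 | A3 F3 | F#3 D3
Each cell is the previous one down a 3rd — so the unit is 2 notes.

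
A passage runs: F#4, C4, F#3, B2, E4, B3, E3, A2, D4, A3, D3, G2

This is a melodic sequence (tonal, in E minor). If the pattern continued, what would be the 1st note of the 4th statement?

C4

The unit is 4 notes. Position-1 pitches of the 3 shown cells: F#4, E4, D4.
One more down a 2nd gives C4.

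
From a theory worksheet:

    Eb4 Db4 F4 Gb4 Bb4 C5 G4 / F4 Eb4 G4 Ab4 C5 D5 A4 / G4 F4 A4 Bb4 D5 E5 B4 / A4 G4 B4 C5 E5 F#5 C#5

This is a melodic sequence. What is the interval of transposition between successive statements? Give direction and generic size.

up a 2nd

The 7-note cells begin on Eb4, F4, G4, A4 — each up a 2nd from the last.
From Eb4 to F4: up a 2nd.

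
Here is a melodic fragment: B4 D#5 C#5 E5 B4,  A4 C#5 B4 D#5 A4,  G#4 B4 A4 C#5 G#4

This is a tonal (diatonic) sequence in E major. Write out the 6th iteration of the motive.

The 5-note cells begin on B4, A4, G#4 — each down a 2nd from the last.
Extending down a 2nd: F#4 → E4 → D#4.
From D#4 the diatonic shape gives D#4 F#4 E4 G#4 D#4.

D#4 F#4 E4 G#4 D#4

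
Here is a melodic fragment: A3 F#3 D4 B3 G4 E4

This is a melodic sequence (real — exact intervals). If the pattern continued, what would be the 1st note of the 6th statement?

Bb5

The unit is 2 notes. Position-1 pitches of the 3 shown cells: A3, D4, G4.
Extending up a 4th: C5 → F5 → Bb5.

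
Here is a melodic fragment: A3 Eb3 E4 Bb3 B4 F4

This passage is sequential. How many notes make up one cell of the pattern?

Try groups of 2 (3 cells in 6 notes):
A3 Eb3 | E4 Bb3 | B4 F4
That's a consistent up a 5th shift per cell, and no other grouping gives one.

2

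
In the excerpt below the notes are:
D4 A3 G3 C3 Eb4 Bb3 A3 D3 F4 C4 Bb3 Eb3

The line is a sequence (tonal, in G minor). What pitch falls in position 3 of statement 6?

Eb4

The unit is 4 notes. Position-3 pitches of the 3 shown cells: G3, A3, Bb3.
Each moves up a 2nd. Continuing: C4 → D4 → Eb4.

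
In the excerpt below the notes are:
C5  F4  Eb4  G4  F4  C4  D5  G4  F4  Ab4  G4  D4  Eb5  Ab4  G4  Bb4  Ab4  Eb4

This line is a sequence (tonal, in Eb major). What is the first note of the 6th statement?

The 6-note cells begin on C5, D5, Eb5 — each up a 2nd from the last.
Extending the heads up a 2nd: F5 → G5 → Ab5.

Ab5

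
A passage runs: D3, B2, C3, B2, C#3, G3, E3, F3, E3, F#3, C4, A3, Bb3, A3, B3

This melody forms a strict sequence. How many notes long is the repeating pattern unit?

5

There are 15 notes; a 5-note unit gives 3 cells:
D3 B2 C3 B2 C#3 | G3 E3 F3 E3 F#3 | C4 A3 Bb3 A3 B3
That's a consistent up a 4th shift per cell, and no other grouping gives one.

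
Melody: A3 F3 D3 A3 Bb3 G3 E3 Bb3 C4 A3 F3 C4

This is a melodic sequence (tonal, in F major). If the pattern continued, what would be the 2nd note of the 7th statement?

The unit is 4 notes. Position-2 pitches of the 3 shown cells: F3, G3, A3.
Extending up a 2nd: Bb3 → C4 → D4 → E4.

E4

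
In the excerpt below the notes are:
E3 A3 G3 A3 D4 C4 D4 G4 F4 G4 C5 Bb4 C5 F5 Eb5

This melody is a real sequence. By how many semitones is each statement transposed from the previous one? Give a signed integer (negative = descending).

The 3-note cells begin on E3, A3, D4, G4, C5 — each up a 4th from the last.
E3 to A3 spans +5 semitones.

5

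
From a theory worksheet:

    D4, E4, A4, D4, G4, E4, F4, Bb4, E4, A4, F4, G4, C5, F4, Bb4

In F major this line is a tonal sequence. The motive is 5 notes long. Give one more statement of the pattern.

G4 A4 D5 G4 C5

Unit = 5 notes; the statements start on D4, E4, F4, moving up a 2nd each time.
So cell 4 is G4 A4 D5 G4 C5.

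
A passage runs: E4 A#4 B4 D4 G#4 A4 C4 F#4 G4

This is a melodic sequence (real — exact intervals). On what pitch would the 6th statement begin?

With a 3-note motive the entries are E4, D4, C4, each down a 2nd from the previous.
Extending the heads down a 2nd: Bb3 → Ab3 → Gb3.

Gb3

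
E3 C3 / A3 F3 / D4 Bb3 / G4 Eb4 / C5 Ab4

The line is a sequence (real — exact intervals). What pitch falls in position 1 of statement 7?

Bb5

With 2-note cells, note 1 of each statement runs E3, A3, D4, G4, C5.
Each moves up a 4th. Continuing: F5 → Bb5.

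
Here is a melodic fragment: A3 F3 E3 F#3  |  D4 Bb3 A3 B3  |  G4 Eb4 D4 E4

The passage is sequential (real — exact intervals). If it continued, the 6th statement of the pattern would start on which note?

The 4-note cells begin on A3, D4, G4 — each up a 4th from the last.
Extending the heads up a 4th: C5 → F5 → Bb5.

Bb5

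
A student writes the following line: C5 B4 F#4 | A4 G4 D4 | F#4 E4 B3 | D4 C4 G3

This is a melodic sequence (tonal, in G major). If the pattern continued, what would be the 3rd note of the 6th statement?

C3

The unit is 3 notes. Position-3 pitches of the 4 shown cells: F#4, D4, B3, G3.
Extending down a 3rd: E3 → C3.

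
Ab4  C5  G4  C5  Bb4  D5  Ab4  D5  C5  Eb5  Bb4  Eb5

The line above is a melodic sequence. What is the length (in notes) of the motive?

There are 12 notes; a 4-note unit gives 3 cells:
Ab4 C5 G4 C5 | Bb4 D5 Ab4 D5 | C5 Eb5 Bb4 Eb5
That's a consistent up a 2nd shift per cell, and no other grouping gives one.

4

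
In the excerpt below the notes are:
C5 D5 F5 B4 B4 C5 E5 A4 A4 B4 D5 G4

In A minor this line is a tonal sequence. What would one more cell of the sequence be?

G4 A4 C5 F4

The 4-note cells begin on C5, B4, A4 — each down a 2nd from the last.
Statement 4 starts on G4 and keeps the same diatonic contour: G4 A4 C5 F4.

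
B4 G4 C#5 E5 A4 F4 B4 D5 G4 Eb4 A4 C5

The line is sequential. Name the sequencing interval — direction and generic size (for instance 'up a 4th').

down a 2nd

The 4-note cells begin on B4, A4, G4 — each down a 2nd from the last.
From B4 to A4: down a 2nd.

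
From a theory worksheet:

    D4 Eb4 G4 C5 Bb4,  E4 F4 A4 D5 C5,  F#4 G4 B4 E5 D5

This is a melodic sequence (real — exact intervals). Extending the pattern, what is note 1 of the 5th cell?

Grouping in 5s, the 1st note of each cell is D4, E4, F#4.
Carrying that up a 2nd forward: G#4 → A#4.

A#4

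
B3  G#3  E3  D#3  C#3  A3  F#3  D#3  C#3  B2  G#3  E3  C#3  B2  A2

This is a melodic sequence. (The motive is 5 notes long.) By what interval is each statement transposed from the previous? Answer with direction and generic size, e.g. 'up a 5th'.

Taking 5-note groups, the heads are B3, A3, G#3: the pattern moves down a 2nd.
B3 to A3 is down a 2nd.

down a 2nd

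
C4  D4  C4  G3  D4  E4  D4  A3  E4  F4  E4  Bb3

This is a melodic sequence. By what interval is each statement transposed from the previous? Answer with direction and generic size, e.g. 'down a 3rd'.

The 4-note cells begin on C4, D4, E4 — each up a 2nd from the last.
C4 to D4 is up a 2nd.

up a 2nd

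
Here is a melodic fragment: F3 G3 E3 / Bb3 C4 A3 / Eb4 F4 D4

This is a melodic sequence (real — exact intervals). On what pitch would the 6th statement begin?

Gb5

The 3-note cells begin on F3, Bb3, Eb4 — each up a 4th from the last.
Continuing: Ab4 → Db5 → Gb5. Statement 6 starts on Gb5.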